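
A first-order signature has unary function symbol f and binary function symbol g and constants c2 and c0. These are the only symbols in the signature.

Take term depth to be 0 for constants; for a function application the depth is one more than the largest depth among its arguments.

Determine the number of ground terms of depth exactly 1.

6

If N_k denotes the number of depth-≤k ground terms, the 2 constants give N_0 = 2, and each function symbol of arity r contributes N_{k-1}^r new terms at level k: N_k = 2 + N_{k-1} + N_{k-1}^2.
N_0 = 2
N_1 = 2 + 2 + 2^2 = 8
Terms of depth exactly 1: N_1 − N_0 = 8 − 2 = 6.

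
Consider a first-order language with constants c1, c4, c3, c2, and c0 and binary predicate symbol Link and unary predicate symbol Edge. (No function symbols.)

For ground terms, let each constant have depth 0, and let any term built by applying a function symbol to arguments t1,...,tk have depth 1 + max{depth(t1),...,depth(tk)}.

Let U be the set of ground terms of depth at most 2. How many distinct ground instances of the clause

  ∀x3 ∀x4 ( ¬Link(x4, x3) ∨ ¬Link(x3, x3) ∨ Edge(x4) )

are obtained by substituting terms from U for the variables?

25

Ground terms of depth ≤ 2:
  With no function symbols every ground term is a constant, so there are exactly 5 ground terms at every depth bound.
  N_0 = 5
  N_1 = 5
  N_2 = 5
  Explicitly: c1, c4, c3, c2, c0.
So there are 5 ground terms available for substitution.
The body mentions every one of the 2 quantified variables; since ground terms form a free algebra, no two substitutions collapse to the same formula.
Number of ground instances = 5^2 = 25.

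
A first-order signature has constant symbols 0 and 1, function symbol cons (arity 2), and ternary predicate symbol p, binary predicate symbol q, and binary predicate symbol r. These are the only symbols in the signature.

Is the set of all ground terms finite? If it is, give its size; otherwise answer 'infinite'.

The signature has at least one function symbol (cons, arity 2) and at least one constant (0).
Iterating cons gives infinitely many distinct ground terms: 0, cons(0, 0), cons(cons(0, 0), cons(0, 0)), ...
So the Herbrand universe is infinite.

infinite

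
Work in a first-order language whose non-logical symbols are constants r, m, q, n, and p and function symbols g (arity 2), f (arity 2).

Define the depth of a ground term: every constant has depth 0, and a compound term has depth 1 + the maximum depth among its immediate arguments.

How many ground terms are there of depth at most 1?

Count level by level. With function symbols g/2, f/2, the terms of depth ≤ k are the 5 constants together with each function applied to depth-≤(k−1) tuples, so N_k = 5 + N_{k-1}^2 + N_{k-1}^2.
N_0 = 5
N_1 = 5 + 5^2 + 5^2 = 55

55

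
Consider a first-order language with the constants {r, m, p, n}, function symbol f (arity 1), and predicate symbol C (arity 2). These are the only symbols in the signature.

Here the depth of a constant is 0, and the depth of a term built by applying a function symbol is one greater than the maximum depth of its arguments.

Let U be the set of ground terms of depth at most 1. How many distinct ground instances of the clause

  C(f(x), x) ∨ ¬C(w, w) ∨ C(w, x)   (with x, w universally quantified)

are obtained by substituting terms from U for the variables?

Ground terms of depth ≤ 1:
  Let N_k count ground terms of depth at most k. Each non-constant term of depth ≤ k is some function symbol applied to depth-≤(k−1) arguments, giving N_k = 4 + N_{k-1}.
  N_0 = 4
  N_1 = 4 + 4 = 8
  Explicitly: r, m, p, n, f(r), f(m), f(p), f(n).
So there are 8 ground terms available for substitution.
The clause has 2 distinct variables (x, w), each appearing in the body. In the free term algebra distinct substitutions yield syntactically distinct ground instances.
Number of ground instances = 8^2 = 64.

64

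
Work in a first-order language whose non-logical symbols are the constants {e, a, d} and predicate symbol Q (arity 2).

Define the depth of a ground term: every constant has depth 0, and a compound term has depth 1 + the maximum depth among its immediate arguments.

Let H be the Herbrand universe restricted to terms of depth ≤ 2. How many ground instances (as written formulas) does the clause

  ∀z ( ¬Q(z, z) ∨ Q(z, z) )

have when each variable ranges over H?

Ground terms of depth ≤ 2:
  With no function symbols every ground term is a constant, so there are exactly 3 ground terms at every depth bound.
  N_0 = 3
  N_1 = 3
  N_2 = 3
  Explicitly: e, a, d.
So there are 3 ground terms available for substitution.
The body mentions the single quantified variable z; since ground terms form a free algebra, no two substitutions collapse to the same formula.
Number of ground instances = 3.

3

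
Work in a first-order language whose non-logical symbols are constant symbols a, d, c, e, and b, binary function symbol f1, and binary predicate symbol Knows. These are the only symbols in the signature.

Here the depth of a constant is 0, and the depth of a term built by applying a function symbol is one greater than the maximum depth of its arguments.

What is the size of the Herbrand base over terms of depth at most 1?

900

First count ground terms of depth ≤ 1.
Let N_k count ground terms of depth at most k. Each non-constant term of depth ≤ k is some function symbol applied to depth-≤(k−1) arguments, giving N_k = 5 + N_{k-1}^2.
N_0 = 5
N_1 = 5 + 5^2 = 30
So |H| = 30.
Each predicate of arity r yields |H|^r ground atoms (one per choice of an r-tuple from H):
  Knows: 30^2 = 900
Total ground atoms: 900.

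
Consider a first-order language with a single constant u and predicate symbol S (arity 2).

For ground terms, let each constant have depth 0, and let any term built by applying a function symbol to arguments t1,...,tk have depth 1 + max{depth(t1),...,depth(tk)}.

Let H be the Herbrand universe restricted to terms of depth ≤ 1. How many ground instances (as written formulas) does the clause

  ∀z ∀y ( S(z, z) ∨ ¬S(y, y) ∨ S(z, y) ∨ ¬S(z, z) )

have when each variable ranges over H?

1

Ground terms of depth ≤ 1:
  With no function symbols every ground term is a constant, so there is exactly 1 ground term at every depth bound.
  N_0 = 1
  N_1 = 1
  Explicitly: u.
So there is exactly 1 ground term available for substitution.
The clause has 2 distinct variables (z, y), each appearing in the body. In the free term algebra distinct substitutions yield syntactically distinct ground instances.
Number of ground instances = 1^2 = 1.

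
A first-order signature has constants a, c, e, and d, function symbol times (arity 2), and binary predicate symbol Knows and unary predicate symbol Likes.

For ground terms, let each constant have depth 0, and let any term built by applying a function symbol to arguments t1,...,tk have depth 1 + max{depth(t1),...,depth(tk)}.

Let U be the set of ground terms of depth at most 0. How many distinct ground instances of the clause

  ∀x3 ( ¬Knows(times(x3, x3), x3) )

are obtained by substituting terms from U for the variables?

Ground terms of depth ≤ 0:
  If N_k denotes the number of depth-≤k ground terms, the 4 constants give N_0 = 4, and each function symbol of arity r contributes N_{k-1}^r new terms at level k: N_k = 4 + N_{k-1}^2.
  N_0 = 4
  Explicitly: a, c, e, d.
So there are 4 ground terms available for substitution.
The clause has 1 distinct variable (x3), which appears in the body. In the free term algebra distinct substitutions yield syntactically distinct ground instances.
Number of ground instances = 4.

4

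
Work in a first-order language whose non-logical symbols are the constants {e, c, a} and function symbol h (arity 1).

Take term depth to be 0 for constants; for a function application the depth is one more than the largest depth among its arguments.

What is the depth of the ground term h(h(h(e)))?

depth(h(e)) = 1 + depth(e) = 1 + 0 = 1
depth(h(h(e))) = 1 + depth(h(e)) = 1 + 1 = 2
depth(h(h(h(e)))) = 1 + depth(h(h(e))) = 1 + 2 = 3

3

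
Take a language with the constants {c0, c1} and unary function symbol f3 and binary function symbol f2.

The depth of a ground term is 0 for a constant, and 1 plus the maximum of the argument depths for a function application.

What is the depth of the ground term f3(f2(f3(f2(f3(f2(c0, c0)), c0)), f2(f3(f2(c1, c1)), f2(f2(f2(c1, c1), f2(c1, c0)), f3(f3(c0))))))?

6

depth(f2(c0, c0)) = 1 + max(0, 0) = 1
depth(f3(f2(c0, c0))) = 1 + depth(f2(c0, c0)) = 1 + 1 = 2
depth(f2(f3(f2(c0, c0)), c0)) = 1 + max(2, 0) = 3
depth(f3(f2(f3(f2(c0, c0)), c0))) = 1 + depth(f2(f3(f2(c0, c0)), c0)) = 1 + 3 = 4
depth(f2(c1, c1)) = 1 + max(0, 0) = 1
depth(f3(f2(c1, c1))) = 1 + depth(f2(c1, c1)) = 1 + 1 = 2
depth(f2(c1, c0)) = 1 + max(0, 0) = 1
depth(f2(f2(c1, c1), f2(c1, c0))) = 1 + max(1, 1) = 2
depth(f3(c0)) = 1 + depth(c0) = 1 + 0 = 1
depth(f3(f3(c0))) = 1 + depth(f3(c0)) = 1 + 1 = 2
depth(f2(f2(f2(c1, c1), f2(c1, c0)), f3(f3(c0)))) = 1 + max(2, 2) = 3
depth(f2(f3(f2(c1, c1)), f2(f2(f2(c1, c1), f2(c1, c0)), f3(f3(c0))))) = 1 + max(2, 3) = 4
depth(f2(f3(f2(f3(f2(c0, c0)), c0)), f2(f3(f2(c1, c1)), f2(f2(f2(c1, c1), f2(c1, c0)), f3(f3(c0)))))) = 1 + max(4, 4) = 5
depth(f3(f2(f3(f2(f3(f2(c0, c0)), c0)), f2(f3(f2(c1, c1)), f2(f2(f2(c1, c1), f2(c1, c0)), f3(f3(c0))))))) = 1 + depth(f2(f3(f2(f3(f2(c0, c0)), c0)), f2(f3(f2(c1, c1)), f2(f2(f2(c1, c1), f2(c1, c0)), f3(f3(c0)))))) = 1 + 5 = 6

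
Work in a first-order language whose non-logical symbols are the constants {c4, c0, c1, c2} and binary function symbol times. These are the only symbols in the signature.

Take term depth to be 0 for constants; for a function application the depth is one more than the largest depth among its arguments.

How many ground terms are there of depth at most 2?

404

Let N_k count ground terms of depth at most k. Each non-constant term of depth ≤ k is some function symbol applied to depth-≤(k−1) arguments, giving N_k = 4 + N_{k-1}^2.
N_0 = 4
N_1 = 4 + 4^2 = 20
N_2 = 4 + 20^2 = 404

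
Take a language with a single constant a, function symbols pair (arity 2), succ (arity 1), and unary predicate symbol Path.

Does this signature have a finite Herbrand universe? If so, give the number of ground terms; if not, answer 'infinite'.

The signature has at least one function symbol (pair, arity 2) and at least one constant (a).
Iterating pair gives infinitely many distinct ground terms: a, pair(a, a), pair(pair(a, a), pair(a, a)), ...
So the Herbrand universe is infinite.

infinite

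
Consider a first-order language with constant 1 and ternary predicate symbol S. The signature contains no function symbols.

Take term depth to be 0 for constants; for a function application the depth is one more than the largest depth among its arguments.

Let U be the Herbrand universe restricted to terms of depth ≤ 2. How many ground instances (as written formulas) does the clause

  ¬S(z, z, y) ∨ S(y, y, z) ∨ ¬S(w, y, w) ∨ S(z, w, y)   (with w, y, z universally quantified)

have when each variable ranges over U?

1

Ground terms of depth ≤ 2:
  With no function symbols every ground term is a constant, so there is exactly 1 ground term at every depth bound.
  N_0 = 1
  N_1 = 1
  N_2 = 1
So there is exactly 1 ground term available for substitution.
The clause has 3 distinct variables (w, y, z), each appearing in the body. In the free term algebra distinct substitutions yield syntactically distinct ground instances.
Number of ground instances = 1^3 = 1.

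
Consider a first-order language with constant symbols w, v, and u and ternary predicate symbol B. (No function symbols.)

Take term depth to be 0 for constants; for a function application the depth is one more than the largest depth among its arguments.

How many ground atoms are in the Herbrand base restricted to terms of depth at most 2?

First count ground terms of depth ≤ 2.
With no function symbols every ground term is a constant, so there are exactly 3 ground terms at every depth bound.
N_0 = 3
N_1 = 3
N_2 = 3
Explicitly: w, v, u.
So |H| = 3.
Each predicate of arity r yields |H|^r ground atoms (one per choice of an r-tuple from H):
  B: 3^3 = 27
Total ground atoms: 27.

27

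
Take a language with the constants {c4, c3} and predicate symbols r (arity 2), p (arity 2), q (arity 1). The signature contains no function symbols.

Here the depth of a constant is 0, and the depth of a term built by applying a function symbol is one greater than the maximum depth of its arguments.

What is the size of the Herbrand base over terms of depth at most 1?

First count ground terms of depth ≤ 1.
With no function symbols every ground term is a constant, so there are exactly 2 ground terms at every depth bound.
N_0 = 2
N_1 = 2
Explicitly: c4, c3.
So |H| = 2.
For each predicate symbol, the number of ground atoms is |H| raised to its arity; summing:
  r: 2^2 = 4;  p: 2^2 = 4;  q: 2
Total ground atoms: 4 + 4 + 2 = 10.

10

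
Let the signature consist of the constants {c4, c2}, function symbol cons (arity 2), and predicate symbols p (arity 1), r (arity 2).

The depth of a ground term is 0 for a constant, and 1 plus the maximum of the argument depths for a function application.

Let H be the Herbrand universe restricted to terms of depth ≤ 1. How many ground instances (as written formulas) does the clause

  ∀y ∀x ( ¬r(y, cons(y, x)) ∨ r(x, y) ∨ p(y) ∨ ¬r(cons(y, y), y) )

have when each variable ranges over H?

Ground terms of depth ≤ 1:
  Let N_k count ground terms of depth at most k. Each non-constant term of depth ≤ k is some function symbol applied to depth-≤(k−1) arguments, giving N_k = 2 + N_{k-1}^2.
  N_0 = 2
  N_1 = 2 + 2^2 = 6
  Explicitly: c4, c2, cons(c4, c4), cons(c4, c2), cons(c2, c4), cons(c2, c2).
So there are 6 ground terms available for substitution.
The clause has 2 distinct variables (y, x), each appearing in the body. In the free term algebra distinct substitutions yield syntactically distinct ground instances.
Number of ground instances = 6^2 = 36.

36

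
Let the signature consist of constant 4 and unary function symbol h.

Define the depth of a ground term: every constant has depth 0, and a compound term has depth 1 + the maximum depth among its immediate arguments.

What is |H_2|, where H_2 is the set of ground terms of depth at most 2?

Count level by level. With function symbols h/1, the terms of depth ≤ k are the 1 constant together with each function applied to depth-≤(k−1) tuples, so N_k = 1 + N_{k-1}.
N_0 = 1
N_1 = 1 + 1 = 2
N_2 = 1 + 2 = 3
Explicitly: 4, h(4), h(h(4)).

3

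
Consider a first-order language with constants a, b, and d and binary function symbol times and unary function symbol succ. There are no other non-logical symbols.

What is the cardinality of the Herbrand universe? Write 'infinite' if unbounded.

The signature has at least one function symbol (times, arity 2) and at least one constant (a).
Iterating times gives infinitely many distinct ground terms: a, times(a, a), times(times(a, a), times(a, a)), ...
So the Herbrand universe is infinite.

infinite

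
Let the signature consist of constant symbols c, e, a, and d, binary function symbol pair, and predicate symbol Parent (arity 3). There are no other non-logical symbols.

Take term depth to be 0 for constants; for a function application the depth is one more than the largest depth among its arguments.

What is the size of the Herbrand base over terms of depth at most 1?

8000

First count ground terms of depth ≤ 1.
Let N_k count ground terms of depth at most k. Each non-constant term of depth ≤ k is some function symbol applied to depth-≤(k−1) arguments, giving N_k = 4 + N_{k-1}^2.
N_0 = 4
N_1 = 4 + 4^2 = 20
So |H| = 20.
Each predicate of arity r yields |H|^r ground atoms (one per choice of an r-tuple from H):
  Parent: 20^3 = 8000
Total ground atoms: 8000.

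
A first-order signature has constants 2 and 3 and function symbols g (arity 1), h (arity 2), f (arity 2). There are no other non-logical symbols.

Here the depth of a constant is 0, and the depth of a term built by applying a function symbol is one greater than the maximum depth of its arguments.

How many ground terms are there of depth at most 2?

302

Write N_k for the number of ground terms of depth ≤ k. A term of depth ≤ k is either a constant or a function symbol applied to arguments of depth ≤ k−1, so N_k = 2 + N_{k-1} + N_{k-1}^2 + N_{k-1}^2.
N_0 = 2
N_1 = 2 + 2 + 2^2 + 2^2 = 12
N_2 = 2 + 12 + 12^2 + 12^2 = 302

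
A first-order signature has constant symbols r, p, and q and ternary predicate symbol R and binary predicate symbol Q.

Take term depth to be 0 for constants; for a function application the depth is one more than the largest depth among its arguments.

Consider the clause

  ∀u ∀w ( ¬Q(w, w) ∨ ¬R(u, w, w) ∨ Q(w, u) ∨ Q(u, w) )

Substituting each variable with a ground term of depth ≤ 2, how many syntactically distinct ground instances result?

Ground terms of depth ≤ 2:
  With no function symbols every ground term is a constant, so there are exactly 3 ground terms at every depth bound.
  N_0 = 3
  N_1 = 3
  N_2 = 3
So there are 3 ground terms available for substitution.
Each of u, w ranges independently over the available ground terms, and distinct assignments produce distinct instances.
Number of ground instances = 3^2 = 9.

9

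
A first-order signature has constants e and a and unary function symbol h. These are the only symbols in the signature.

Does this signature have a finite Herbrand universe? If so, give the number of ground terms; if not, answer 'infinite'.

The signature has at least one function symbol (h, arity 1) and at least one constant (e).
Iterating h gives infinitely many distinct ground terms: e, h(e), h(h(e)), ...
So the Herbrand universe is infinite.

infinite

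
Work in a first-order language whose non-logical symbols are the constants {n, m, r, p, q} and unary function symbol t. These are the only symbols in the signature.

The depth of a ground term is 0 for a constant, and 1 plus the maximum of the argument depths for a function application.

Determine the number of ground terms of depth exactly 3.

5

Write N_k for the number of ground terms of depth ≤ k. A term of depth ≤ k is either a constant or a function symbol applied to arguments of depth ≤ k−1, so N_k = 5 + N_{k-1}.
N_0 = 5
N_1 = 5 + 5 = 10
N_2 = 5 + 10 = 15
N_3 = 5 + 15 = 20
Terms of depth exactly 3: N_3 − N_2 = 20 − 15 = 5.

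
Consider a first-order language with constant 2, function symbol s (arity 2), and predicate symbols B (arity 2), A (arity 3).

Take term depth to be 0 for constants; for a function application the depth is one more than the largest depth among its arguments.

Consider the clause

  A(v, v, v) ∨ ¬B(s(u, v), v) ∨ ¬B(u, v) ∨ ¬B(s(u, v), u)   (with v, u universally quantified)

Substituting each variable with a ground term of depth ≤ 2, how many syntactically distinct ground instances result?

Ground terms of depth ≤ 2:
  Let N_k = |{terms of depth ≤ k}|. Then N_0 = 1 and N_k = 1 + N_{k-1}^2 for k ≥ 1 (one summand per function symbol, arity giving the exponent).
  N_0 = 1
  N_1 = 1 + 1^2 = 2
  N_2 = 1 + 2^2 = 5
  Explicitly: 2, s(2, 2), s(2, s(2, 2)), s(s(2, 2), 2), s(s(2, 2), s(2, 2)).
So there are 5 ground terms available for substitution.
There are 2 variables to instantiate (v, u), each occurring in at least one literal, so different choices give different ground instances.
Number of ground instances = 5^2 = 25.

25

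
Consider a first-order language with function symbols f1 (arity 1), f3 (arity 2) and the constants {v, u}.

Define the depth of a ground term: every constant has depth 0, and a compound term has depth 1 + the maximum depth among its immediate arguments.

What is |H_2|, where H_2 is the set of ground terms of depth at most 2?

74

Count level by level. With function symbols f1/1, f3/2, the terms of depth ≤ k are the 2 constants together with each function applied to depth-≤(k−1) tuples, so N_k = 2 + N_{k-1} + N_{k-1}^2.
N_0 = 2
N_1 = 2 + 2 + 2^2 = 8
N_2 = 2 + 8 + 8^2 = 74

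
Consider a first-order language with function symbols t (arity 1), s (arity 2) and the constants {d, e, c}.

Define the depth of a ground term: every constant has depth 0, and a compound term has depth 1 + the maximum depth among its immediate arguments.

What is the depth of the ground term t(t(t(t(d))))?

depth(t(d)) = 1 + depth(d) = 1 + 0 = 1
depth(t(t(d))) = 1 + depth(t(d)) = 1 + 1 = 2
depth(t(t(t(d)))) = 1 + depth(t(t(d))) = 1 + 2 = 3
depth(t(t(t(t(d))))) = 1 + depth(t(t(t(d)))) = 1 + 3 = 4

4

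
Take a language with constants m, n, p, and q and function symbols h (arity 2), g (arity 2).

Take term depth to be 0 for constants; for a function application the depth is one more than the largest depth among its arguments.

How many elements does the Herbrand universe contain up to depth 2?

Write N_k for the number of ground terms of depth ≤ k. A term of depth ≤ k is either a constant or a function symbol applied to arguments of depth ≤ k−1, so N_k = 4 + N_{k-1}^2 + N_{k-1}^2.
N_0 = 4
N_1 = 4 + 4^2 + 4^2 = 36
N_2 = 4 + 36^2 + 36^2 = 2596

2596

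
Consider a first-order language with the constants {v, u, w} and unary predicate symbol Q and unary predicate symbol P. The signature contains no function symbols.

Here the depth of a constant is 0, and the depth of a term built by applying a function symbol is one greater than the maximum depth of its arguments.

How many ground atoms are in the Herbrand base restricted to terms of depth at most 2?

First count ground terms of depth ≤ 2.
With no function symbols every ground term is a constant, so there are exactly 3 ground terms at every depth bound.
N_0 = 3
N_1 = 3
N_2 = 3
Explicitly: v, u, w.
So |H| = 3.
Each predicate of arity r yields |H|^r ground atoms (one per choice of an r-tuple from H):
  Q: 3;  P: 3
Total ground atoms: 3 + 3 = 6.

6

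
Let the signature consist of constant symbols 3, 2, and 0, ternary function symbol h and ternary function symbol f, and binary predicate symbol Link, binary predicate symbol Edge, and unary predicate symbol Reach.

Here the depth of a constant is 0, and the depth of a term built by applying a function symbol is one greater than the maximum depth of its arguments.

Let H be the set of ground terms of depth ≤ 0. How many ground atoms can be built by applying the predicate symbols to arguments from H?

First count ground terms of depth ≤ 0.
Let N_k count ground terms of depth at most k. Each non-constant term of depth ≤ k is some function symbol applied to depth-≤(k−1) arguments, giving N_k = 3 + N_{k-1}^3 + N_{k-1}^3.
N_0 = 3
Explicitly: 3, 2, 0.
So |H| = 3.
For each predicate symbol, the number of ground atoms is |H| raised to its arity; summing:
  Link: 3^2 = 9;  Edge: 3^2 = 9;  Reach: 3
Total ground atoms: 9 + 9 + 3 = 21.

21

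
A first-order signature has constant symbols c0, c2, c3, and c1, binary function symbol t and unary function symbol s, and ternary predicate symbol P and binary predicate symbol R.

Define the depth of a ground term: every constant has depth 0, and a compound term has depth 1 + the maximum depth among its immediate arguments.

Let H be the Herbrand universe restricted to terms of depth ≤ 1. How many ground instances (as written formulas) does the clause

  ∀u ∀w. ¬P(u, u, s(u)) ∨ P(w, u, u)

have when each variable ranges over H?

576

Ground terms of depth ≤ 1:
  Write N_k for the number of ground terms of depth ≤ k. A term of depth ≤ k is either a constant or a function symbol applied to arguments of depth ≤ k−1, so N_k = 4 + N_{k-1}^2 + N_{k-1}.
  N_0 = 4
  N_1 = 4 + 4^2 + 4 = 24
So there are 24 ground terms available for substitution.
The body mentions every one of the 2 quantified variables; since ground terms form a free algebra, no two substitutions collapse to the same formula.
Number of ground instances = 24^2 = 576.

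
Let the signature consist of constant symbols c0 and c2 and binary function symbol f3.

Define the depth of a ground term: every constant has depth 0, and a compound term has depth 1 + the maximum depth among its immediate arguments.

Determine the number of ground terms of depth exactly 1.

Let N_k count ground terms of depth at most k. Each non-constant term of depth ≤ k is some function symbol applied to depth-≤(k−1) arguments, giving N_k = 2 + N_{k-1}^2.
N_0 = 2
N_1 = 2 + 2^2 = 6
Terms of depth exactly 1: N_1 − N_0 = 6 − 2 = 4.

4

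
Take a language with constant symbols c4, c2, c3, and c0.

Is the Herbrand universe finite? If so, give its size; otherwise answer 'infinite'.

There are no function symbols, so every ground term is one of the 4 constants.
The Herbrand universe is {c4, c2, c3, c0}, which is finite with 4 elements.

4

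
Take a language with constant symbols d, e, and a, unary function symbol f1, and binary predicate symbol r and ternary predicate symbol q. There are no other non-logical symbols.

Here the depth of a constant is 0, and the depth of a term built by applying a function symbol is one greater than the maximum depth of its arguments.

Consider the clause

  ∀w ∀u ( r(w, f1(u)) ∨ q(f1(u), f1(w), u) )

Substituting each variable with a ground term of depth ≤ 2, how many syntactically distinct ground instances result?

81

Ground terms of depth ≤ 2:
  Let N_k = |{terms of depth ≤ k}|. Then N_0 = 3 and N_k = 3 + N_{k-1} for k ≥ 1 (one summand per function symbol, arity giving the exponent).
  N_0 = 3
  N_1 = 3 + 3 = 6
  N_2 = 3 + 6 = 9
  Explicitly: d, e, a, f1(d), f1(e), f1(a), f1(f1(d)), f1(f1(e)), f1(f1(a)).
So there are 9 ground terms available for substitution.
The body mentions every one of the 2 quantified variables; since ground terms form a free algebra, no two substitutions collapse to the same formula.
Number of ground instances = 9^2 = 81.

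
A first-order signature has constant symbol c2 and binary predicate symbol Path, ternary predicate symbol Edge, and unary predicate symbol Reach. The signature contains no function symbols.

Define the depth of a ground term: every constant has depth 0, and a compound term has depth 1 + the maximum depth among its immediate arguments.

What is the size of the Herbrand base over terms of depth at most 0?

First count ground terms of depth ≤ 0.
With no function symbols every ground term is a constant, so there is exactly 1 ground term at every depth bound.
N_0 = 1
Explicitly: c2.
So |H| = 1.
A ground atom is a predicate applied to a tuple of terms from H, so the count is the sum over predicates of |H|^arity:
  Path: 1^2 = 1;  Edge: 1^3 = 1;  Reach: 1
Total ground atoms: 1 + 1 + 1 = 3.

3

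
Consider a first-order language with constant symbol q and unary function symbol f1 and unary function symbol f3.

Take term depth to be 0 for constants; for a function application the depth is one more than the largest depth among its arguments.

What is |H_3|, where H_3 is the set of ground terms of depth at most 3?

Let N_k = |{terms of depth ≤ k}|. Then N_0 = 1 and N_k = 1 + N_{k-1} + N_{k-1} for k ≥ 1 (one summand per function symbol, arity giving the exponent).
N_0 = 1
N_1 = 1 + 1 + 1 = 3
N_2 = 1 + 3 + 3 = 7
N_3 = 1 + 7 + 7 = 15

15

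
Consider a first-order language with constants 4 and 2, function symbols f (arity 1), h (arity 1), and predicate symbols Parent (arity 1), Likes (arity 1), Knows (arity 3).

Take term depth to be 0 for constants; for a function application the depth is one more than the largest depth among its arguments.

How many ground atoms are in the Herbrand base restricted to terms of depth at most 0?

12

First count ground terms of depth ≤ 0.
If N_k denotes the number of depth-≤k ground terms, the 2 constants give N_0 = 2, and each function symbol of arity r contributes N_{k-1}^r new terms at level k: N_k = 2 + N_{k-1} + N_{k-1}.
N_0 = 2
So |H| = 2.
Each predicate of arity r yields |H|^r ground atoms (one per choice of an r-tuple from H):
  Parent: 2;  Likes: 2;  Knows: 2^3 = 8
Total ground atoms: 2 + 2 + 8 = 12.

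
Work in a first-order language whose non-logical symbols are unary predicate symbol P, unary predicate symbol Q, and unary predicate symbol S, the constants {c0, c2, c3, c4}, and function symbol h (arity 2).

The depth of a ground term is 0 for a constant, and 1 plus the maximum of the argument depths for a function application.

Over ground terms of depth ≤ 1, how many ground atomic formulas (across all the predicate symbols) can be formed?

First count ground terms of depth ≤ 1.
Count level by level. With function symbols h/2, the terms of depth ≤ k are the 4 constants together with each function applied to depth-≤(k−1) tuples, so N_k = 4 + N_{k-1}^2.
N_0 = 4
N_1 = 4 + 4^2 = 20
So |H| = 20.
A ground atom is a predicate applied to a tuple of terms from H, so the count is the sum over predicates of |H|^arity:
  P: 20;  Q: 20;  S: 20
Total ground atoms: 20 + 20 + 20 = 60.

60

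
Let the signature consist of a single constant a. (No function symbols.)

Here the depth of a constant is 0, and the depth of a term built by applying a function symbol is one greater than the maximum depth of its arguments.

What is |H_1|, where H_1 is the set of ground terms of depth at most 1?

1

With no function symbols every ground term is a constant, so there is exactly 1 ground term at every depth bound.
N_0 = 1
N_1 = 1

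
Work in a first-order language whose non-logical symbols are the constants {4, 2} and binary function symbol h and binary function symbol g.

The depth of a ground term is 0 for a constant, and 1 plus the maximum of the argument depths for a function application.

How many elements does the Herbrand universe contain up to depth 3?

81610

If N_k denotes the number of depth-≤k ground terms, the 2 constants give N_0 = 2, and each function symbol of arity r contributes N_{k-1}^r new terms at level k: N_k = 2 + N_{k-1}^2 + N_{k-1}^2.
N_0 = 2
N_1 = 2 + 2^2 + 2^2 = 10
N_2 = 2 + 10^2 + 10^2 = 202
N_3 = 2 + 202^2 + 202^2 = 81610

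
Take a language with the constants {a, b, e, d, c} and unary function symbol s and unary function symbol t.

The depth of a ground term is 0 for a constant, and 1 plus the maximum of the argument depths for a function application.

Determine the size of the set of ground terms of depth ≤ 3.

75

Write N_k for the number of ground terms of depth ≤ k. A term of depth ≤ k is either a constant or a function symbol applied to arguments of depth ≤ k−1, so N_k = 5 + N_{k-1} + N_{k-1}.
N_0 = 5
N_1 = 5 + 5 + 5 = 15
N_2 = 5 + 15 + 15 = 35
N_3 = 5 + 35 + 35 = 75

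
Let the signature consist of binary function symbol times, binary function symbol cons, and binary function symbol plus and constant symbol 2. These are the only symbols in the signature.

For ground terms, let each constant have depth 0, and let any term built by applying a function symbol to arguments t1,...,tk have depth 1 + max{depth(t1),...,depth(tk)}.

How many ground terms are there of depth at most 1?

4

Count level by level. With function symbols times/2, cons/2, plus/2, the terms of depth ≤ k are the 1 constant together with each function applied to depth-≤(k−1) tuples, so N_k = 1 + N_{k-1}^2 + N_{k-1}^2 + N_{k-1}^2.
N_0 = 1
N_1 = 1 + 1^2 + 1^2 + 1^2 = 4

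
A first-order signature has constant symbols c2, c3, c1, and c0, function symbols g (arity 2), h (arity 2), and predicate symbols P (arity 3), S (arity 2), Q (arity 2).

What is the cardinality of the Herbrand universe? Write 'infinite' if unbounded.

The signature has at least one function symbol (g, arity 2) and at least one constant (c2).
Iterating g gives infinitely many distinct ground terms: c2, g(c2, c2), g(g(c2, c2), g(c2, c2)), ...
So the Herbrand universe is infinite.

infinite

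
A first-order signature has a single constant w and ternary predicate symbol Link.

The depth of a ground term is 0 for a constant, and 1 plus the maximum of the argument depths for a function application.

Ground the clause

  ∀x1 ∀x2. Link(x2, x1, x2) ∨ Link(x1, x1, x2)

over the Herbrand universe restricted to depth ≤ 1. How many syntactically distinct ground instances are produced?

1

Ground terms of depth ≤ 1:
  With no function symbols every ground term is a constant, so there is exactly 1 ground term at every depth bound.
  N_0 = 1
  N_1 = 1
  Explicitly: w.
So there is exactly 1 ground term available for substitution.
Each of x1, x2 ranges independently over the available ground terms, and distinct assignments produce distinct instances.
Number of ground instances = 1^2 = 1.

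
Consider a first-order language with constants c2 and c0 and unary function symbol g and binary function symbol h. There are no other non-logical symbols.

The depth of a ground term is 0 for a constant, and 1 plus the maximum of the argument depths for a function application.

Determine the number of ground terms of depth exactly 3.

5478

Count level by level. With function symbols g/1, h/2, the terms of depth ≤ k are the 2 constants together with each function applied to depth-≤(k−1) tuples, so N_k = 2 + N_{k-1} + N_{k-1}^2.
N_0 = 2
N_1 = 2 + 2 + 2^2 = 8
N_2 = 2 + 8 + 8^2 = 74
N_3 = 2 + 74 + 74^2 = 5552
Terms of depth exactly 3: N_3 − N_2 = 5552 − 74 = 5478.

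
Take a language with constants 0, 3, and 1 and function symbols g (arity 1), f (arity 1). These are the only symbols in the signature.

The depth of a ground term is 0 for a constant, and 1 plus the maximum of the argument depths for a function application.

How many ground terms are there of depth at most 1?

9

Let N_k count ground terms of depth at most k. Each non-constant term of depth ≤ k is some function symbol applied to depth-≤(k−1) arguments, giving N_k = 3 + N_{k-1} + N_{k-1}.
N_0 = 3
N_1 = 3 + 3 + 3 = 9
Explicitly: 0, 3, 1, g(0), g(3), g(1), f(0), f(3), f(1).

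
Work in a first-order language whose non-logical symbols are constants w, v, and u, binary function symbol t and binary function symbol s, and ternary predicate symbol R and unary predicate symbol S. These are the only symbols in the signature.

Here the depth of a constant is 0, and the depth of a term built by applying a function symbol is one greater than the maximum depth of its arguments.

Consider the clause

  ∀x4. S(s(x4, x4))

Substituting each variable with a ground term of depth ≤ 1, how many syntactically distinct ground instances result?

Ground terms of depth ≤ 1:
  Let N_k count ground terms of depth at most k. Each non-constant term of depth ≤ k is some function symbol applied to depth-≤(k−1) arguments, giving N_k = 3 + N_{k-1}^2 + N_{k-1}^2.
  N_0 = 3
  N_1 = 3 + 3^2 + 3^2 = 21
So there are 21 ground terms available for substitution.
The body mentions the single quantified variable x4; since ground terms form a free algebra, no two substitutions collapse to the same formula.
Number of ground instances = 21.

21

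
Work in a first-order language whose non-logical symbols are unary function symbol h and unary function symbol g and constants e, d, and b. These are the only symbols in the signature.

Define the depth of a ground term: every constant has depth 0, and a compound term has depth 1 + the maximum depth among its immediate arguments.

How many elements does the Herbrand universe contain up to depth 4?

93

If N_k denotes the number of depth-≤k ground terms, the 3 constants give N_0 = 3, and each function symbol of arity r contributes N_{k-1}^r new terms at level k: N_k = 3 + N_{k-1} + N_{k-1}.
N_0 = 3
N_1 = 3 + 3 + 3 = 9
N_2 = 3 + 9 + 9 = 21
N_3 = 3 + 21 + 21 = 45
N_4 = 3 + 45 + 45 = 93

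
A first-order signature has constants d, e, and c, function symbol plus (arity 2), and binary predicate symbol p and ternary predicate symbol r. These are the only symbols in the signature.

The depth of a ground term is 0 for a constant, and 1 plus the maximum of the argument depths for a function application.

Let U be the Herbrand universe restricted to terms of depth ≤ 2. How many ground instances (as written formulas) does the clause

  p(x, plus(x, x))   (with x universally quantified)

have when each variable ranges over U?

Ground terms of depth ≤ 2:
  Let N_k = |{terms of depth ≤ k}|. Then N_0 = 3 and N_k = 3 + N_{k-1}^2 for k ≥ 1 (one summand per function symbol, arity giving the exponent).
  N_0 = 3
  N_1 = 3 + 3^2 = 12
  N_2 = 3 + 12^2 = 147
So there are 147 ground terms available for substitution.
The variable x ranges independently over the available ground terms, and distinct assignments produce distinct instances.
Number of ground instances = 147.

147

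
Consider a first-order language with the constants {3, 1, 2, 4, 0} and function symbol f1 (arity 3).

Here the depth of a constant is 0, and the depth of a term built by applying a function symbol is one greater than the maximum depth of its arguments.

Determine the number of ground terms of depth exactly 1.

125

Write N_k for the number of ground terms of depth ≤ k. A term of depth ≤ k is either a constant or a function symbol applied to arguments of depth ≤ k−1, so N_k = 5 + N_{k-1}^3.
N_0 = 5
N_1 = 5 + 5^3 = 130
Terms of depth exactly 1: N_1 − N_0 = 130 − 5 = 125.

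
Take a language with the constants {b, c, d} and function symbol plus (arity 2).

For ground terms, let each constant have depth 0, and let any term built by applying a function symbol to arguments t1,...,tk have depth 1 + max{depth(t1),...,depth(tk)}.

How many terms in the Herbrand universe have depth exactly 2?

If N_k denotes the number of depth-≤k ground terms, the 3 constants give N_0 = 3, and each function symbol of arity r contributes N_{k-1}^r new terms at level k: N_k = 3 + N_{k-1}^2.
N_0 = 3
N_1 = 3 + 3^2 = 12
N_2 = 3 + 12^2 = 147
Terms of depth exactly 2: N_2 − N_1 = 147 − 12 = 135.

135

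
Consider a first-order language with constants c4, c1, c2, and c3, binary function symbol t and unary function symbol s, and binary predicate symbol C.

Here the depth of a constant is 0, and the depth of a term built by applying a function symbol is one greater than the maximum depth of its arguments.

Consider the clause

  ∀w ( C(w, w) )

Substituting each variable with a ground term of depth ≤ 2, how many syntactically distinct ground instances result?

Ground terms of depth ≤ 2:
  If N_k denotes the number of depth-≤k ground terms, the 4 constants give N_0 = 4, and each function symbol of arity r contributes N_{k-1}^r new terms at level k: N_k = 4 + N_{k-1}^2 + N_{k-1}.
  N_0 = 4
  N_1 = 4 + 4^2 + 4 = 24
  N_2 = 4 + 24^2 + 24 = 604
So there are 604 ground terms available for substitution.
The clause has 1 distinct variable (w), which appears in the body. In the free term algebra distinct substitutions yield syntactically distinct ground instances.
Number of ground instances = 604.

604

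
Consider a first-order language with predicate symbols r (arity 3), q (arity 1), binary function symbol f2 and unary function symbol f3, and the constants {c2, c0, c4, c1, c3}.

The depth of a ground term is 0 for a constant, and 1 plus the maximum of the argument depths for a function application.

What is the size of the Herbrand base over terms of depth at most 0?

130

First count ground terms of depth ≤ 0.
Let N_k = |{terms of depth ≤ k}|. Then N_0 = 5 and N_k = 5 + N_{k-1}^2 + N_{k-1} for k ≥ 1 (one summand per function symbol, arity giving the exponent).
N_0 = 5
Explicitly: c2, c0, c4, c1, c3.
So |H| = 5.
Each predicate of arity r yields |H|^r ground atoms (one per choice of an r-tuple from H):
  r: 5^3 = 125;  q: 5
Total ground atoms: 125 + 5 = 130.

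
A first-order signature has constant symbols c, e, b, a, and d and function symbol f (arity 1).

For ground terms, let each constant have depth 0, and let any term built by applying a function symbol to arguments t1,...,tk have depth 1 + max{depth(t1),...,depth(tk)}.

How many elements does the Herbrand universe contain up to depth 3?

20

If N_k denotes the number of depth-≤k ground terms, the 5 constants give N_0 = 5, and each function symbol of arity r contributes N_{k-1}^r new terms at level k: N_k = 5 + N_{k-1}.
N_0 = 5
N_1 = 5 + 5 = 10
N_2 = 5 + 10 = 15
N_3 = 5 + 15 = 20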